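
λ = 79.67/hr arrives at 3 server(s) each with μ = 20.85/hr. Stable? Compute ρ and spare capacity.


Total capacity cμ = 3·20.85 = 62.55/hr
ρ = λ/(cμ) = 79.67/62.55 = 1.2737
Stable ⇔ ρ < 1: NO
Spare capacity = cμ − λ = 62.55 − 79.67 = -17.12/hr

Final: ρ = 1.2737; unstable; margin = -17.12/hr


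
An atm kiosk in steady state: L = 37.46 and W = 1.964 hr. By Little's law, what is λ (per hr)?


λ = L/W = 37.46/1.964 = 19.0733 /hr

Final: 19.0733 /hr


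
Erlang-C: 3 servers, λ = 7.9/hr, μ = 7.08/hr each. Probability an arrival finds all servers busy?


a = λ/μ = 1.1158; ρ = a/3 = 0.3719
P₀ = 0.321853 (from M/M/c formula)
C(c,a) = [a^c/(c!(1−ρ))]·P₀ = [1.38925/(6·0.6281)]·0.321853
= 0.36866·0.321853 = 0.118655

Final: 0.118655


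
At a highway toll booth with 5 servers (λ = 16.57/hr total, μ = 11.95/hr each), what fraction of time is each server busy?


ρ = λ/(cμ) = 16.57/(5·11.95) = 16.57/59.75 = 0.2773

Final: 0.2773


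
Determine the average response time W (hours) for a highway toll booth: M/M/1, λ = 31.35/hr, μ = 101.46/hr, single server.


W = 1/(μ−λ) = 1/(101.46 − 31.35) = 1/70.11 = 0.01426 hr

Final: 0.01426 hr


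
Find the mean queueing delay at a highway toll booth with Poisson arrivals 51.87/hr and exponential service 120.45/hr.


ρ = 51.87/120.45 = 0.4306
Wq = ρ/(μ−λ) = 0.4306/(120.45 − 51.87) = 0.4306/68.58 = 0.006279 hr

Final: 0.006279 hr


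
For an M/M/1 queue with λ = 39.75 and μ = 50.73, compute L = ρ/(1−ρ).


ρ = λ/μ = 39.75/50.73 = 0.7836
L = ρ/(1−ρ) = 0.7836/(1 − 0.7836) = 0.7836/0.2164 = 3.6202

Final: 3.6202


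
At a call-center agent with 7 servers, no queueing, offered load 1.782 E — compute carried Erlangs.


B(7,1.782) = 0.001907 (Erlang-B)
Carried load = a(1 − B) = 1.782·(1 − 0.001907) = 1.782·0.998093 = 1.7786 E

Final: 1.7786 Erlangs


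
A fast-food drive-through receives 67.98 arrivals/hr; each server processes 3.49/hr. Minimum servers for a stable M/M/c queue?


Stability requires cμ > λ ⇔ c > λ/μ.
λ/μ = 67.98/3.49 = 19.4785
Minimum integer c = ⌊19.4785⌋ + 1 = 20
Check: 20·3.49 = 69.80 > 67.98, while 19·3.49 = 66.31 ≤ 67.98

Final: 20 servers


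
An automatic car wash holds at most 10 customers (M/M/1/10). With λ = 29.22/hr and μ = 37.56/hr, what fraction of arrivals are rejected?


ρ = λ/μ = 29.22/37.56 = 0.7780
P_K = (1−ρ)ρ^K/(1−ρ^(K+1)) = (0.2220·0.081198)/(1 − 0.063169)
= 0.018030/0.936831 = 0.019245

Final: 0.019245


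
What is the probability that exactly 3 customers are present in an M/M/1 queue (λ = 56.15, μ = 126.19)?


ρ = 56.15/126.19 = 0.4450
P_n = (1−ρ)·ρ^n = (1 − 0.4450)·0.4450^3 = 0.5550·0.088100 = 0.048899

Final: 0.048899


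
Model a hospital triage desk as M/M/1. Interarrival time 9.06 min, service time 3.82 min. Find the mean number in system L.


λ = 60/9.06 = 6.6225 /hr
μ = 60/3.82 = 15.7068 /hr
ρ = λ/μ = 6.6225/15.7068 = 0.4216
L = ρ/(1−ρ) = 0.4216/0.5784 = 0.7290

Final: 0.7290


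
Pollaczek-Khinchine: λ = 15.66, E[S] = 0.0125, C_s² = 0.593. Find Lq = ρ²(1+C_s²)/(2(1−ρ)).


ρ = λ·E[S] = 15.66·0.0125 = 0.1958
Lq = ρ²(1+C_s²)/(2(1−ρ)) = 0.03832·(1+0.593)/(2·0.8043)
= 0.03832·1.5930/1.6085 = 0.03795

Final: 0.03795


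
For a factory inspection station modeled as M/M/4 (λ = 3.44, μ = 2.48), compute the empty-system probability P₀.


a = λ/μ = 3.44/2.48 = 1.3871; ρ = a/c = 0.3468
Σ_{k=0}^{3} a^k/k! (terms k=0..3) = 1.00000 + 1.38710 + 0.96202 + 0.44480 = 3.79392
Tail: a^4/(4!(1−ρ)) = 3.70192/(24·0.6532) = 0.23613
P₀ = 1/(3.79392 + 0.23613) = 1/4.03005 = 0.248136

Final: 0.248136


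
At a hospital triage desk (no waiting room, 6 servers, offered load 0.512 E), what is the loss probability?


B(c,a) = (a^c/c!) / Σ_{k=0}^{c} a^k/k!
a^6/6! = 0.00002502
Σ terms (k=0..6): 1.00000 + 0.51200 + 0.13107 + 0.02237 + 0.002863 + 0.0002932 + 0.00002502 = 1.668623
B = 0.00002502/1.668623 = 0.00001499

Final: 0.00001499


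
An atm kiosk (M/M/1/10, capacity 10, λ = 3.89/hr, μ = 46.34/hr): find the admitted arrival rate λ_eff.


ρ = 0.08394; P_K = (1−ρ)ρ^10/(1−ρ^11) = 1.592e-11
λ_eff = λ(1 − P_K) = 3.89·(1 − 1.592e-11) = 3.89·1.000000 = 3.8900 /hr

Final: 3.8900 /hr


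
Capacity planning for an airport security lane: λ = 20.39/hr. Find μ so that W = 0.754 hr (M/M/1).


W = 1/(μ−λ) ⇒ μ − λ = 1/W = 1/0.754 = 1.3263
μ = λ + 1/W = 20.39 + 1.3263 = 21.7163 per hr

Final: 21.7163 /hr


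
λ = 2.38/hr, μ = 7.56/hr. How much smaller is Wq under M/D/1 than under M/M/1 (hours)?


ρ = 2.38/7.56 = 0.3148
Wq(M/M/1) = ρ/(μ−λ) = 0.3148/5.18 = 0.06078 hr
Wq(M/D/1) = ρ/(2(μ−λ)) = 0.03039 hr
Savings = 0.06078 − 0.03039 = 0.03039 hr

Final: 0.03039 hr


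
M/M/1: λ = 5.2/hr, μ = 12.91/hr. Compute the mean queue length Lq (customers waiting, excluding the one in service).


ρ = 5.2/12.91 = 0.4028
Lq = ρ²/(1−ρ) = 0.1622/0.5972 = 0.2717

Final: 0.2717


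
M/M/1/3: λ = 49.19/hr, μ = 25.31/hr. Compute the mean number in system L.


ρ = 49.19/25.31 = 1.9435
L = ρ[1 − (K+1)ρ^K + Kρ^(K+1)] / [(1−ρ)(1−ρ^(K+1))]
Numerator: 1.9435·(1 − 4·7.340980 + 3·14.267199) = 28.059633
Denominator: (-0.9435)·(-13.267199) = 12.517610
L = 28.059633/12.517610 = 2.2416

Final: 2.2416


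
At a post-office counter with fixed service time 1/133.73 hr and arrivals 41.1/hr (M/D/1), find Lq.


ρ = 41.1/133.73 = 0.3073
M/D/1: Lq = ρ²/(2(1−ρ)) = 0.09446/(2·0.6927) = 0.06818

Final: 0.06818


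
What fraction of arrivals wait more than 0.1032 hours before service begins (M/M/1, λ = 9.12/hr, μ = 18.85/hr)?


ρ = 9.12/18.85 = 0.4838
P(Wq > t) = ρ·e^{−(μ−λ)t} = 0.4838·e^{−1.0041}
= 0.4838·0.366361 = 0.177253

Final: 0.177253


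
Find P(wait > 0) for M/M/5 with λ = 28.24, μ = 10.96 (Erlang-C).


a = λ/μ = 2.5766; ρ = a/5 = 0.5153
P₀ = 0.073874 (from M/M/c formula)
C(c,a) = [a^c/(c!(1−ρ))]·P₀ = [113.57185/(120·0.4847)]·0.073874
= 1.95273·0.073874 = 0.144256

Final: 0.144256


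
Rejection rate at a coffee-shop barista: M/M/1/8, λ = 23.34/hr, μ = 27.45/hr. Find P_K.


ρ = λ/μ = 23.34/27.45 = 0.8503
P_K = (1−ρ)ρ^K/(1−ρ^(K+1)) = (0.1497·0.273192)/(1 − 0.232288)
= 0.040904/0.767712 = 0.053281

Final: 0.053281


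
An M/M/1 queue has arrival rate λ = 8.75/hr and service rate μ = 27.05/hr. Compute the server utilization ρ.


ρ = λ/μ = 8.75/27.05 = 0.3235

Final: 0.3235


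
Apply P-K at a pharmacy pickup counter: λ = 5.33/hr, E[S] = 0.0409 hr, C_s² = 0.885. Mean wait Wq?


ρ = λ·E[S] = 5.33·0.0409 = 0.2180
E[S²] = E[S]²(1+C_s²) = 0.0409²·(1+0.885) = 0.003153
Wq = λ·E[S²]/(2(1−ρ)) = 5.33·0.003153/(2·0.7820) = 0.01075 hr

Final: 0.01075 hr


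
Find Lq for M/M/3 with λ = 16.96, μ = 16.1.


a = λ/μ = 1.0534; ρ = a/3 = 0.3511
P₀ = 0.343818
Lq = P₀·a^c·ρ / (c!·(1−ρ)²) = 0.343818·1.16896·0.3511/(6·0.42102)
= 0.05587

Final: 0.05587


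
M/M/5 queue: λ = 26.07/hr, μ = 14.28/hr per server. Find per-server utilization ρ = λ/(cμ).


ρ = λ/(cμ) = 26.07/(5·14.28) = 26.07/71.40 = 0.3651

Final: 0.3651


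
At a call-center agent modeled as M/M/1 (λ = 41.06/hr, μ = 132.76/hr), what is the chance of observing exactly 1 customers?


ρ = 41.06/132.76 = 0.3093
P_n = (1−ρ)·ρ^n = (1 − 0.3093)·0.3093^1 = 0.6907·0.309280 = 0.213626

Final: 0.213626


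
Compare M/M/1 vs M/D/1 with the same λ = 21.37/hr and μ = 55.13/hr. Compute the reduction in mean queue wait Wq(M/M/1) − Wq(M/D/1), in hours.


ρ = 21.37/55.13 = 0.3876
Wq(M/M/1) = ρ/(μ−λ) = 0.3876/33.76 = 0.01148 hr
Wq(M/D/1) = ρ/(2(μ−λ)) = 0.005741 hr
Savings = 0.01148 − 0.005741 = 0.005741 hr

Final: 0.005741 hr


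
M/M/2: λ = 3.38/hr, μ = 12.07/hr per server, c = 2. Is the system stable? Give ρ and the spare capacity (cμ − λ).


Total capacity cμ = 2·12.07 = 24.14/hr
ρ = λ/(cμ) = 3.38/24.14 = 0.1400
Stable ⇔ ρ < 1: YES
Spare capacity = cμ − λ = 24.14 − 3.38 = 20.76/hr

Final: ρ = 0.1400; stable; margin = 20.76/hr


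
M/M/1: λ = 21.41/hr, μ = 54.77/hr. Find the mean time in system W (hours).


W = 1/(μ−λ) = 1/(54.77 − 21.41) = 1/33.36 = 0.02998 hr

Final: 0.02998 hr


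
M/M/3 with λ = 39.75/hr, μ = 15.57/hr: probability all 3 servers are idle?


a = λ/μ = 39.75/15.57 = 2.5530; ρ = a/c = 0.8510
Σ_{k=0}^{2} a^k/k! (terms k=0..2) = 1.00000 + 2.55299 + 3.25887 = 6.81186
Tail: a^3/(3!(1−ρ)) = 16.63970/(6·0.1490) = 18.61208
P₀ = 1/(6.81186 + 18.61208) = 1/25.42394 = 0.039333

Final: 0.039333


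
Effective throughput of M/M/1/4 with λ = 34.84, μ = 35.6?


ρ = 0.9787; P_K = (1−ρ)ρ^4/(1−ρ^5) = 0.191463
λ_eff = λ(1 − P_K) = 34.84·(1 − 0.191463) = 34.84·0.808537 = 28.1694 /hr

Final: 28.1694 /hr


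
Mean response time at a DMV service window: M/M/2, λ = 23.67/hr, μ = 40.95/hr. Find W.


a = 0.5780; ρ = 0.2890; P₀ = 0.551577
Lq = P₀·a^c·ρ/(c!(1−ρ)²) = 0.05268
Wq = Lq/λ = 0.05268/23.67 = 0.002226 hr
W = Wq + 1/μ = 0.002226 + 0.02442 = 0.02665 hr

Final: 0.02665 hr


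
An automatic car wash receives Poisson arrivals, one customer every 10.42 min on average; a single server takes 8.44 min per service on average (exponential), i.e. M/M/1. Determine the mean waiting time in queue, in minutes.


λ = 60/10.42 = 5.7582 /hr
μ = 60/8.44 = 7.1090 /hr
ρ = λ/μ = 5.7582/7.1090 = 0.8100
Wq = ρ/(μ−λ) = 0.8100/(7.1090−5.7582) = 0.59961 hr
In minutes: 0.59961·60 = 35.977 min

Final: 35.977 min


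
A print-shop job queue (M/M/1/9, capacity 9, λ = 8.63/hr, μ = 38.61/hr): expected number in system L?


ρ = 8.63/38.61 = 0.2235
L = ρ[1 − (K+1)ρ^K + Kρ^(K+1)] / [(1−ρ)(1−ρ^(K+1))]
Numerator: 0.2235·(1 − 10·0.000001393 + 9·0.0000003113) = 0.223515
Denominator: (0.7765)·(1.000000) = 0.776483
L = 0.223515/0.776483 = 0.2879

Final: 0.2879


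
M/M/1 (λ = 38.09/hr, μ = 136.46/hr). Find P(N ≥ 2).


ρ = 38.09/136.46 = 0.2791
P(N ≥ n) = ρ^n = 0.2791^2 = 0.077913

Final: 0.077913


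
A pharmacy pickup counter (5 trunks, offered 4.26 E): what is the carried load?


B(5,4.26) = 0.222134 (Erlang-B)
Carried load = a(1 − B) = 4.26·(1 − 0.222134) = 4.26·0.777866 = 3.3137 E

Final: 3.3137 Erlangs


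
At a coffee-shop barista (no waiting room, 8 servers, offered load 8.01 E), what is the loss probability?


B(c,a) = (a^c/c!) / Σ_{k=0}^{c} a^k/k!
a^8/8! = 420.280853
Σ terms (k=0..8): 1.00000 + 8.01000 + 32.08005 + 85.65373 + 171.52160 + 274.77761 + 366.82810 + 419.75616 + 420.28085 = 1779.908105
B = 420.280853/1779.908105 = 0.236125

Final: 0.236125


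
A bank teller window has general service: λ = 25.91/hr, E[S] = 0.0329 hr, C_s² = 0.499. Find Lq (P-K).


ρ = λ·E[S] = 25.91·0.0329 = 0.8524
Lq = ρ²(1+C_s²)/(2(1−ρ)) = 0.7267·(1+0.499)/(2·0.1476)
= 0.7267·1.4990/0.2951 = 3.69085

Final: 3.69085


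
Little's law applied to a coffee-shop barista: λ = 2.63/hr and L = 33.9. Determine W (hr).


W = L/λ = 33.9/2.63 = 12.8897 hr

Final: 12.8897 hr


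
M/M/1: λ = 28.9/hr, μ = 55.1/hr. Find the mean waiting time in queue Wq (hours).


ρ = 28.9/55.1 = 0.5245
Wq = ρ/(μ−λ) = 0.5245/(55.1 − 28.9) = 0.5245/26.20 = 0.02002 hr

Final: 0.02002 hr


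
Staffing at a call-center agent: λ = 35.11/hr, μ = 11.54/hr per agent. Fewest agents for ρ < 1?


Stability requires cμ > λ ⇔ c > λ/μ.
λ/μ = 35.11/11.54 = 3.0425
Minimum integer c = ⌊3.0425⌋ + 1 = 4
Check: 4·11.54 = 46.16 > 35.11, while 3·11.54 = 34.62 ≤ 35.11

Final: 4 servers


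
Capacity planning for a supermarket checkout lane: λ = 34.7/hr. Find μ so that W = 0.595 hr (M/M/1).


W = 1/(μ−λ) ⇒ μ − λ = 1/W = 1/0.595 = 1.6807
μ = λ + 1/W = 34.7 + 1.6807 = 36.3807 per hr

Final: 36.3807 /hr


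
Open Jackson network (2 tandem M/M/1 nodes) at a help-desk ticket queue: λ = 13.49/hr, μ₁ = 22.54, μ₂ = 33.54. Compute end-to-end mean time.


Each node sees arrival rate λ = 13.49/hr (tandem ⇒ throughput preserved).
W₁ = 1/(μ₁−λ) = 1/(22.54−13.49) = 0.11050 hr
W₂ = 1/(μ₂−λ) = 1/(33.54−13.49) = 0.04988 hr
W_total = W₁ + W₂ = 0.11050 + 0.04988 = 0.16037 hr

Final: 0.16037 hr


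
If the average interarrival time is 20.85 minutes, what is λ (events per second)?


λ = 1/(interarrival time) in consistent units.
1 second = 0.0166667 min, so λ = 0.0166667/20.85 = 0.0007994 per second

Final: 0.0007994 /sec


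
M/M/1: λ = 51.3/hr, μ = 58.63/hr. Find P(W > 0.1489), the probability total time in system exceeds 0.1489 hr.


W ~ Exponential(μ−λ) for M/M/1.
μ − λ = 58.63 − 51.3 = 7.3300
P(W > t) = e^{−(μ−λ)t} = e^{−1.0914} = 0.335734

Final: 0.335734


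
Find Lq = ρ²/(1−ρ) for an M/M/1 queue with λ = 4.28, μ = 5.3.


ρ = 4.28/5.3 = 0.8075
Lq = ρ²/(1−ρ) = 0.6521/0.1925 = 3.3885

Final: 3.3885


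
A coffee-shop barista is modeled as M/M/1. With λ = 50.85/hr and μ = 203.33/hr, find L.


ρ = λ/μ = 50.85/203.33 = 0.2501
L = ρ/(1−ρ) = 0.2501/(1 − 0.2501) = 0.2501/0.7499 = 0.3335

Final: 0.3335


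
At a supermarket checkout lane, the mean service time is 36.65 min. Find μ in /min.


μ = 1/(service time) in consistent units.
1 minute = 1 min, so μ = 1/36.65 = 0.02729 per minute

Final: 0.02729 /min


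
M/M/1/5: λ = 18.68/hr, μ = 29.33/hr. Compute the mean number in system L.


ρ = 18.68/29.33 = 0.6369
L = ρ[1 − (K+1)ρ^K + Kρ^(K+1)] / [(1−ρ)(1−ρ^(K+1))]
Numerator: 0.6369·(1 − 6·0.104791 + 5·0.066740) = 0.448980
Denominator: (0.3631)·(0.933260) = 0.338875
L = 0.448980/0.338875 = 1.3249

Final: 1.3249


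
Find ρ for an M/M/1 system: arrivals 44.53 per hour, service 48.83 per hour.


ρ = λ/μ = 44.53/48.83 = 0.9119

Final: 0.9119


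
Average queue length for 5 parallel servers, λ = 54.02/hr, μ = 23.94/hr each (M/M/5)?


a = λ/μ = 2.2565; ρ = a/5 = 0.4513
P₀ = 0.103243
Lq = P₀·a^c·ρ / (c!·(1−ρ)²) = 0.103243·58.49950·0.4513/(120·0.30108)
= 0.07544

Final: 0.07544


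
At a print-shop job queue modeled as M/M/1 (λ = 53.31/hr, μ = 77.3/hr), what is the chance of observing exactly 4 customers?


ρ = 53.31/77.3 = 0.6897
P_n = (1−ρ)·ρ^n = (1 − 0.6897)·0.6897^4 = 0.3103·0.226213 = 0.070205

Final: 0.070205


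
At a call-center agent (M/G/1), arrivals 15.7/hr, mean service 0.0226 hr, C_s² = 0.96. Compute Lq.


ρ = λ·E[S] = 15.7·0.0226 = 0.3548
Lq = ρ²(1+C_s²)/(2(1−ρ)) = 0.1259·(1+0.96)/(2·0.6452)
= 0.1259·1.9600/1.2904 = 0.19123

Final: 0.19123


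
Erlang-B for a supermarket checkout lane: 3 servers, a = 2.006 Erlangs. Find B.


B(c,a) = (a^c/c!) / Σ_{k=0}^{c} a^k/k!
a^3/3! = 1.345369
Σ terms (k=0..3): 1.00000 + 2.00600 + 2.01202 + 1.34537 = 6.363387
B = 1.345369/6.363387 = 0.211423

Final: 0.211423


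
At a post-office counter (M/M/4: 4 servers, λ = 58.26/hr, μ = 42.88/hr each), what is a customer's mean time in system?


a = 1.3587; ρ = 0.3397; P₀ = 0.255446
Lq = P₀·a^c·ρ/(c!(1−ρ)²) = 0.02825
Wq = Lq/λ = 0.02825/58.26 = 0.0004850 hr
W = Wq + 1/μ = 0.0004850 + 0.02332 = 0.02381 hr

Final: 0.02381 hr


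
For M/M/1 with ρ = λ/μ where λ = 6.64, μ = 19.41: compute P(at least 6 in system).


ρ = 6.64/19.41 = 0.3421
P(N ≥ n) = ρ^n = 0.3421^6 = 0.001603

Final: 0.001603


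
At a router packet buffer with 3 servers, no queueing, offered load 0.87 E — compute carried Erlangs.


B(3,0.87) = 0.046540 (Erlang-B)
Carried load = a(1 − B) = 0.87·(1 − 0.046540) = 0.87·0.953460 = 0.8295 E

Final: 0.8295 Erlangs


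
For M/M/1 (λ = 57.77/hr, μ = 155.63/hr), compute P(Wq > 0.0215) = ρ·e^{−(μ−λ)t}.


ρ = 57.77/155.63 = 0.3712
P(Wq > t) = ρ·e^{−(μ−λ)t} = 0.3712·e^{−2.1040}
= 0.3712·0.121969 = 0.045275

Final: 0.045275


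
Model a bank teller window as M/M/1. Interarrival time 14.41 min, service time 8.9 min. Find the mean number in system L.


λ = 60/14.41 = 4.1638 /hr
μ = 60/8.9 = 6.7416 /hr
ρ = λ/μ = 4.1638/6.7416 = 0.6176
L = ρ/(1−ρ) = 0.6176/0.3824 = 1.6152

Final: 1.6152


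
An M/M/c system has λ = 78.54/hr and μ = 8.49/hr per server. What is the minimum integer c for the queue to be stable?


Stability requires cμ > λ ⇔ c > λ/μ.
λ/μ = 78.54/8.49 = 9.2509
Minimum integer c = ⌊9.2509⌋ + 1 = 10
Check: 10·8.49 = 84.90 > 78.54, while 9·8.49 = 76.41 ≤ 78.54

Final: 10 servers


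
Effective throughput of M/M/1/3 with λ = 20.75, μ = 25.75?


ρ = 0.8058; P_K = (1−ρ)ρ^3/(1−ρ^4) = 0.175684
λ_eff = λ(1 − P_K) = 20.75·(1 − 0.175684) = 20.75·0.824316 = 17.1046 /hr

Final: 17.1046 /hr


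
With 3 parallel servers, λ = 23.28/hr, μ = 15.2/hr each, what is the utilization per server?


ρ = λ/(cμ) = 23.28/(3·15.2) = 23.28/45.60 = 0.5105

Final: 0.5105


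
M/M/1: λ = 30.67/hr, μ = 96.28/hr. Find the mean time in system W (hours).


W = 1/(μ−λ) = 1/(96.28 − 30.67) = 1/65.61 = 0.01524 hr

Final: 0.01524 hr


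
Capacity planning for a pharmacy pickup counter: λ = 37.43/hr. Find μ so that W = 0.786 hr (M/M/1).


W = 1/(μ−λ) ⇒ μ − λ = 1/W = 1/0.786 = 1.2723
μ = λ + 1/W = 37.43 + 1.2723 = 38.7023 per hr

Final: 38.7023 /hr


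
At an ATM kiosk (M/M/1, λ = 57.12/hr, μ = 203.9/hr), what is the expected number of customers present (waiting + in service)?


ρ = λ/μ = 57.12/203.9 = 0.2801
L = ρ/(1−ρ) = 0.2801/(1 − 0.2801) = 0.2801/0.7199 = 0.3892

Final: 0.3892


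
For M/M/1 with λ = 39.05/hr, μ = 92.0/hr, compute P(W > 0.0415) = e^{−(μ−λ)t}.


W ~ Exponential(μ−λ) for M/M/1.
μ − λ = 92.0 − 39.05 = 52.9500
P(W > t) = e^{−(μ−λ)t} = e^{−2.1974} = 0.111089

Final: 0.111089


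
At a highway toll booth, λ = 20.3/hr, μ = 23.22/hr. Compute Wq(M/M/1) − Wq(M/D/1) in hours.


ρ = 20.3/23.22 = 0.8742
Wq(M/M/1) = ρ/(μ−λ) = 0.8742/2.92 = 0.29940 hr
Wq(M/D/1) = ρ/(2(μ−λ)) = 0.14970 hr
Savings = 0.29940 − 0.14970 = 0.14970 hr

Final: 0.14970 hr


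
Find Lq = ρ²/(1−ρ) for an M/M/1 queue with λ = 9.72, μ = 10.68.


ρ = 9.72/10.68 = 0.9101
Lq = ρ²/(1−ρ) = 0.8283/0.08989 = 9.2149

Final: 9.2149


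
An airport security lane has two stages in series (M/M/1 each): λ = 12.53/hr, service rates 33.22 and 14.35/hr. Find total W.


Each node sees arrival rate λ = 12.53/hr (tandem ⇒ throughput preserved).
W₁ = 1/(μ₁−λ) = 1/(33.22−12.53) = 0.04833 hr
W₂ = 1/(μ₂−λ) = 1/(14.35−12.53) = 0.54945 hr
W_total = W₁ + W₂ = 0.04833 + 0.54945 = 0.59778 hr

Final: 0.59778 hr


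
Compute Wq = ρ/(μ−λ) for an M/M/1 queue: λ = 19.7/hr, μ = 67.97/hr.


ρ = 19.7/67.97 = 0.2898
Wq = ρ/(μ−λ) = 0.2898/(67.97 − 19.7) = 0.2898/48.27 = 0.006004 hr

Final: 0.006004 hr


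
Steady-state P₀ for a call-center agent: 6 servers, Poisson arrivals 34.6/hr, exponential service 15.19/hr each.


a = λ/μ = 34.6/15.19 = 2.2778; ρ = a/c = 0.3796
Σ_{k=0}^{5} a^k/k! (terms k=0..5) = 1.00000 + 2.27781 + 2.59422 + 1.96972 + 1.12166 + 0.51099 = 9.47440
Tail: a^6/(6!(1−ρ)) = 139.67219/(720·0.6204) = 0.31270
P₀ = 1/(9.47440 + 0.31270) = 1/9.78710 = 0.102175

Final: 0.102175


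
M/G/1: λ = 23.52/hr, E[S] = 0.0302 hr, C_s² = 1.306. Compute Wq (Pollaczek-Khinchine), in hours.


ρ = λ·E[S] = 23.52·0.0302 = 0.7103
E[S²] = E[S]²(1+C_s²) = 0.0302²·(1+1.306) = 0.002103
Wq = λ·E[S²]/(2(1−ρ)) = 23.52·0.002103/(2·0.2897) = 0.08538 hr

Final: 0.08538 hr


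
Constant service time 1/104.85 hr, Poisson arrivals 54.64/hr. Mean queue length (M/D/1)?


ρ = 54.64/104.85 = 0.5211
M/D/1: Lq = ρ²/(2(1−ρ)) = 0.2716/(2·0.4789) = 0.28355

Final: 0.28355


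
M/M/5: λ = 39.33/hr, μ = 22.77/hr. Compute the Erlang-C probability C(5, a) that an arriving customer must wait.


a = λ/μ = 1.7273; ρ = a/5 = 0.3455
P₀ = 0.177163 (from M/M/c formula)
C(c,a) = [a^c/(c!(1−ρ))]·P₀ = [15.37463/(120·0.6545)]·0.177163
= 0.19574·0.177163 = 0.034678

Final: 0.034678


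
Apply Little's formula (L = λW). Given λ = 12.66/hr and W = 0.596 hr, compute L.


L = λW = 12.66·0.596 = 7.5454

Final: 7.5454


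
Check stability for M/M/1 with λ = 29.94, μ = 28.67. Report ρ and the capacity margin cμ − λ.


Total capacity cμ = 1·28.67 = 28.67/hr
ρ = λ/(cμ) = 29.94/28.67 = 1.0443
Stable ⇔ ρ < 1: NO
Spare capacity = cμ − λ = 28.67 − 29.94 = -1.27/hr

Final: ρ = 1.0443; unstable; margin = -1.27/hr


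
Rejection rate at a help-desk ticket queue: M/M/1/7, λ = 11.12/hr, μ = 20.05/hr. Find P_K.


ρ = λ/μ = 11.12/20.05 = 0.5546
P_K = (1−ρ)ρ^K/(1−ρ^(K+1)) = (0.4454·0.016141)/(1 − 0.008952)
= 0.007189/0.991048 = 0.007254

Final: 0.007254


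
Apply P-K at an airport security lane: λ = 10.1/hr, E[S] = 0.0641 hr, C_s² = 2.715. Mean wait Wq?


ρ = λ·E[S] = 10.1·0.0641 = 0.6474
E[S²] = E[S]²(1+C_s²) = 0.0641²·(1+2.715) = 0.015264
Wq = λ·E[S²]/(2(1−ρ)) = 10.1·0.015264/(2·0.3526) = 0.21862 hr

Final: 0.21862 hr


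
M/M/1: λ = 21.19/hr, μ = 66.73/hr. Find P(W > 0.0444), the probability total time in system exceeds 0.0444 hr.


W ~ Exponential(μ−λ) for M/M/1.
μ − λ = 66.73 − 21.19 = 45.5400
P(W > t) = e^{−(μ−λ)t} = e^{−2.0220} = 0.132394

Final: 0.132394


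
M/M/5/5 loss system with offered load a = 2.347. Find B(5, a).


B(c,a) = (a^c/c!) / Σ_{k=0}^{c} a^k/k!
a^5/5! = 0.593450
Σ terms (k=0..5): 1.00000 + 2.34700 + 2.75420 + 2.15471 + 1.26427 + 0.59345 = 10.113634
B = 0.593450/10.113634 = 0.058678

Final: 0.058678


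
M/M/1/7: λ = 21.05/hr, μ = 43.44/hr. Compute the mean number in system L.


ρ = 21.05/43.44 = 0.4846
L = ρ[1 − (K+1)ρ^K + Kρ^(K+1)] / [(1−ρ)(1−ρ^(K+1))]
Numerator: 0.4846·(1 − 8·0.006274 + 7·0.003040) = 0.470567
Denominator: (0.5154)·(0.996960) = 0.513857
L = 0.470567/0.513857 = 0.9158

Final: 0.9158


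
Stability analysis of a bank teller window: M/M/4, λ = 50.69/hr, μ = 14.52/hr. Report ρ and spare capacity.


Total capacity cμ = 4·14.52 = 58.08/hr
ρ = λ/(cμ) = 50.69/58.08 = 0.8728
Stable ⇔ ρ < 1: YES
Spare capacity = cμ − λ = 58.08 − 50.69 = 7.39/hr

Final: ρ = 0.8728; stable; margin = 7.39/hr


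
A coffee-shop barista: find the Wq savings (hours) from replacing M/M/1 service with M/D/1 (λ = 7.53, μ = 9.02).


ρ = 7.53/9.02 = 0.8348
Wq(M/M/1) = ρ/(μ−λ) = 0.8348/1.49 = 0.56028 hr
Wq(M/D/1) = ρ/(2(μ−λ)) = 0.28014 hr
Savings = 0.56028 − 0.28014 = 0.28014 hr

Final: 0.28014 hr


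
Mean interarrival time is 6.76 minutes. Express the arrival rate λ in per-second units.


λ = 1/(interarrival time) in consistent units.
1 second = 0.0166667 min, so λ = 0.0166667/6.76 = 0.002465 per second

Final: 0.002465 /sec


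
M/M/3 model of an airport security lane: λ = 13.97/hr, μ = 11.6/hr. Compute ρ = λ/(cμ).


ρ = λ/(cμ) = 13.97/(3·11.6) = 13.97/34.80 = 0.4014

Final: 0.4014


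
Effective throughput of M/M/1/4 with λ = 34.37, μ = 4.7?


ρ = 7.3128; P_K = (1−ρ)ρ^4/(1−ρ^5) = 0.863294
λ_eff = λ(1 − P_K) = 34.37·(1 − 0.863294) = 34.37·0.136706 = 4.6986 /hr

Final: 4.6986 /hr


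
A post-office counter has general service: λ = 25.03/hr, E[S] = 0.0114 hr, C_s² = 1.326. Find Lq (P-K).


ρ = λ·E[S] = 25.03·0.0114 = 0.2853
Lq = ρ²(1+C_s²)/(2(1−ρ)) = 0.08142·(1+1.326)/(2·0.7147)
= 0.08142·2.3260/1.4293 = 0.13250

Final: 0.13250


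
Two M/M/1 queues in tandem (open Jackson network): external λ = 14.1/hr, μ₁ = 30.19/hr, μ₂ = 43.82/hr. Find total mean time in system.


Each node sees arrival rate λ = 14.1/hr (tandem ⇒ throughput preserved).
W₁ = 1/(μ₁−λ) = 1/(30.19−14.1) = 0.06215 hr
W₂ = 1/(μ₂−λ) = 1/(43.82−14.1) = 0.03365 hr
W_total = W₁ + W₂ = 0.06215 + 0.03365 = 0.09580 hr

Final: 0.09580 hr


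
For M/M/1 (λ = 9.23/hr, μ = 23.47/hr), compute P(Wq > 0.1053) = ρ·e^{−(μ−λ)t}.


ρ = 9.23/23.47 = 0.3933
P(Wq > t) = ρ·e^{−(μ−λ)t} = 0.3933·e^{−1.4995}
= 0.3933·0.223248 = 0.087796

Final: 0.087796


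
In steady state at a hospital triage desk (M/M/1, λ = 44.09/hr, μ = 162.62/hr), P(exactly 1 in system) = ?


ρ = 44.09/162.62 = 0.2711
P_n = (1−ρ)·ρ^n = (1 − 0.2711)·0.2711^1 = 0.7289·0.271123 = 0.197615

Final: 0.197615


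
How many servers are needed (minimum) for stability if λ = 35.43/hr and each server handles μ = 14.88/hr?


Stability requires cμ > λ ⇔ c > λ/μ.
λ/μ = 35.43/14.88 = 2.3810
Minimum integer c = ⌊2.3810⌋ + 1 = 3
Check: 3·14.88 = 44.64 > 35.43, while 2·14.88 = 29.76 ≤ 35.43

Final: 3 servers


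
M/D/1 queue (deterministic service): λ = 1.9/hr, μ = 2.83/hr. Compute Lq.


ρ = 1.9/2.83 = 0.6714
M/D/1: Lq = ρ²/(2(1−ρ)) = 0.4507/(2·0.3286) = 0.68582

Final: 0.68582


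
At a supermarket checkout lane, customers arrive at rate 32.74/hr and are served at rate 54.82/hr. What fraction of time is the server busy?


ρ = λ/μ = 32.74/54.82 = 0.5972

Final: 0.5972


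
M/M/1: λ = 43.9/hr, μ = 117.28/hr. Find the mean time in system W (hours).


W = 1/(μ−λ) = 1/(117.28 − 43.9) = 1/73.38 = 0.01363 hr

Final: 0.01363 hr


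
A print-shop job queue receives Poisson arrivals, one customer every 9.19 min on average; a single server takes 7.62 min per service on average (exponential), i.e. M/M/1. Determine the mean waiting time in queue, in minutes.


λ = 60/9.19 = 6.5288 /hr
μ = 60/7.62 = 7.8740 /hr
ρ = λ/μ = 6.5288/7.8740 = 0.8292
Wq = ρ/(μ−λ) = 0.8292/(7.8740−6.5288) = 0.61639 hr
In minutes: 0.61639·60 = 36.984 min

Final: 36.984 min


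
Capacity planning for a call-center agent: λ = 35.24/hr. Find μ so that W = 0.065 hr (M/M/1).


W = 1/(μ−λ) ⇒ μ − λ = 1/W = 1/0.065 = 15.3846
μ = λ + 1/W = 35.24 + 15.3846 = 50.6246 per hr

Final: 50.6246 /hr


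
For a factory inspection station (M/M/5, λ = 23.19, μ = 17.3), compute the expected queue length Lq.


a = λ/μ = 1.3405; ρ = a/5 = 0.2681
P₀ = 0.261498
Lq = P₀·a^c·ρ / (c!·(1−ρ)²) = 0.261498·4.32786·0.2681/(120·0.53569)
= 0.004720

Final: 0.004720


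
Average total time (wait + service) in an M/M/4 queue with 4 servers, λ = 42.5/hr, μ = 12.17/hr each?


a = 3.4922; ρ = 0.8730; P₀ = 0.015037
Lq = P₀·a^c·ρ/(c!(1−ρ)²) = 5.04789
Wq = Lq/λ = 5.04789/42.5 = 0.11877 hr
W = Wq + 1/μ = 0.11877 + 0.08217 = 0.20094 hr

Final: 0.20094 hr


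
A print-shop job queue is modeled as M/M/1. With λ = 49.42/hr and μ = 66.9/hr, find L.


ρ = λ/μ = 49.42/66.9 = 0.7387
L = ρ/(1−ρ) = 0.7387/(1 − 0.7387) = 0.7387/0.2613 = 2.8272

Final: 2.8272


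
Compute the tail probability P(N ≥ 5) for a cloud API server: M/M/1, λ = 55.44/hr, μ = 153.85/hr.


ρ = 55.44/153.85 = 0.3604
P(N ≥ n) = ρ^n = 0.3604^5 = 0.006076

Final: 0.006076


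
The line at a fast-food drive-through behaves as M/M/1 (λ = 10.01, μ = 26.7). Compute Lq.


ρ = 10.01/26.7 = 0.3749
Lq = ρ²/(1−ρ) = 0.1406/0.6251 = 0.2249

Final: 0.2249


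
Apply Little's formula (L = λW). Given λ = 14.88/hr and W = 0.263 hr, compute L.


L = λW = 14.88·0.263 = 3.9134

Final: 3.9134


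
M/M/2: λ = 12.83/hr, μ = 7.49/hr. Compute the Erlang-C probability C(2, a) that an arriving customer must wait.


a = λ/μ = 1.7130; ρ = a/2 = 0.8565
P₀ = 0.077310 (from M/M/c formula)
C(c,a) = [a^c/(c!(1−ρ))]·P₀ = [2.93420/(2·0.1435)]·0.077310
= 10.22193·0.077310 = 0.790261

Final: 0.790261


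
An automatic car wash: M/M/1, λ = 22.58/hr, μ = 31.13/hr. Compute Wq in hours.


ρ = 22.58/31.13 = 0.7253
Wq = ρ/(μ−λ) = 0.7253/(31.13 − 22.58) = 0.7253/8.55 = 0.08484 hr

Final: 0.08484 hr


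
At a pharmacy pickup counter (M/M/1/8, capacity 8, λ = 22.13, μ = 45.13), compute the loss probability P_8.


ρ = λ/μ = 22.13/45.13 = 0.4904
P_K = (1−ρ)ρ^K/(1−ρ^(K+1)) = (0.5096·0.003343)/(1 − 0.001639)
= 0.001704/0.998361 = 0.001706

Final: 0.001706


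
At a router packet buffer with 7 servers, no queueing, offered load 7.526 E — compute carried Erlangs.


B(7,7.526) = 0.280750 (Erlang-B)
Carried load = a(1 − B) = 7.526·(1 − 0.280750) = 7.526·0.719250 = 5.4131 E

Final: 5.4131 Erlangs


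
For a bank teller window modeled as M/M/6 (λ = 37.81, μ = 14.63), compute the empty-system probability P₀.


a = λ/μ = 37.81/14.63 = 2.5844; ρ = a/c = 0.4307
Σ_{k=0}^{5} a^k/k! (terms k=0..5) = 1.00000 + 2.58442 + 3.33960 + 2.87697 + 1.85882 + 0.96079 = 12.62061
Tail: a^6/(6!(1−ρ)) = 297.97107/(720·0.5693) = 0.72699
P₀ = 1/(12.62061 + 0.72699) = 1/13.34760 = 0.074920

Final: 0.074920


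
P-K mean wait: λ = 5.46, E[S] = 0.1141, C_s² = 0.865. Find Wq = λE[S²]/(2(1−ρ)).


ρ = λ·E[S] = 5.46·0.1141 = 0.6230
E[S²] = E[S]²(1+C_s²) = 0.1141²·(1+0.865) = 0.024280
Wq = λ·E[S²]/(2(1−ρ)) = 5.46·0.024280/(2·0.3770) = 0.17581 hr

Final: 0.17581 hr


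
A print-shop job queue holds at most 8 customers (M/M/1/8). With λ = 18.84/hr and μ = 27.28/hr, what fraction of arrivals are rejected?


ρ = λ/μ = 18.84/27.28 = 0.6906
P_K = (1−ρ)ρ^K/(1−ρ^(K+1)) = (0.3094·0.051748)/(1 − 0.035738)
= 0.016010/0.964262 = 0.016603

Final: 0.016603


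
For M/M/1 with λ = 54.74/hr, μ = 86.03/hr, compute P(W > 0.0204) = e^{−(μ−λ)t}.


W ~ Exponential(μ−λ) for M/M/1.
μ − λ = 86.03 − 54.74 = 31.2900
P(W > t) = e^{−(μ−λ)t} = e^{−0.6383} = 0.528181

Final: 0.528181


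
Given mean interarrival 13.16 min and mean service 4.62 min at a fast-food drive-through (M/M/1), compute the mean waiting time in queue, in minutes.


λ = 60/13.16 = 4.5593 /hr
μ = 60/4.62 = 12.9870 /hr
ρ = λ/μ = 4.5593/12.9870 = 0.3511
Wq = ρ/(μ−λ) = 0.3511/(12.9870−4.5593) = 0.04166 hr
In minutes: 0.04166·60 = 2.499 min

Final: 2.499 min


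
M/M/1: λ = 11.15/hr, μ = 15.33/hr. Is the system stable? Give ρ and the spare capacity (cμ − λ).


Total capacity cμ = 1·15.33 = 15.33/hr
ρ = λ/(cμ) = 11.15/15.33 = 0.7273
Stable ⇔ ρ < 1: YES
Spare capacity = cμ − λ = 15.33 − 11.15 = 4.18/hr

Final: ρ = 0.7273; stable; margin = 4.18/hr


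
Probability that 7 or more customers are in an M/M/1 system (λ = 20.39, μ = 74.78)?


ρ = 20.39/74.78 = 0.2727
P(N ≥ n) = ρ^n = 0.2727^7 = 0.0001121

Final: 0.0001121


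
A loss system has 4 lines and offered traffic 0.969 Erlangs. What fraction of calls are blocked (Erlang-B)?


B(c,a) = (a^c/c!) / Σ_{k=0}^{c} a^k/k!
a^4/4! = 0.036735
Σ terms (k=0..4): 1.00000 + 0.96900 + 0.46948 + 0.15164 + 0.03674 = 2.626858
B = 0.036735/2.626858 = 0.013985

Final: 0.013985


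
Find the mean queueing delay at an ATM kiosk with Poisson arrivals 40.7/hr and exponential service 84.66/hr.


ρ = 40.7/84.66 = 0.4807
Wq = ρ/(μ−λ) = 0.4807/(84.66 − 40.7) = 0.4807/43.96 = 0.01094 hr

Final: 0.01094 hr


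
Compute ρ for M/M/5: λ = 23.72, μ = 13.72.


ρ = λ/(cμ) = 23.72/(5·13.72) = 23.72/68.60 = 0.3458

Final: 0.3458


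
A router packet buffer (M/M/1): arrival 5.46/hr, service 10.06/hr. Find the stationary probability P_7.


ρ = 5.46/10.06 = 0.5427
P_n = (1−ρ)·ρ^n = (1 − 0.5427)·0.5427^7 = 0.4573·0.013873 = 0.006343

Final: 0.006343


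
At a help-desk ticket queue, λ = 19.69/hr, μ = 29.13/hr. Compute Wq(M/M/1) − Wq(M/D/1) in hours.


ρ = 19.69/29.13 = 0.6759
Wq(M/M/1) = ρ/(μ−λ) = 0.6759/9.44 = 0.07160 hr
Wq(M/D/1) = ρ/(2(μ−λ)) = 0.03580 hr
Savings = 0.07160 − 0.03580 = 0.03580 hr

Final: 0.03580 hr


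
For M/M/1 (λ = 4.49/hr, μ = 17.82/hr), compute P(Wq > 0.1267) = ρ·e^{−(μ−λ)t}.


ρ = 4.49/17.82 = 0.2520
P(Wq > t) = ρ·e^{−(μ−λ)t} = 0.2520·e^{−1.6889}
= 0.2520·0.184721 = 0.046543

Final: 0.046543


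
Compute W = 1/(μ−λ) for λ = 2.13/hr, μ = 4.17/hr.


W = 1/(μ−λ) = 1/(4.17 − 2.13) = 1/2.04 = 0.4902 hr

Final: 0.4902 hr


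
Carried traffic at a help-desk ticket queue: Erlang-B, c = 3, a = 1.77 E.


B(3,1.77) = 0.175683 (Erlang-B)
Carried load = a(1 − B) = 1.77·(1 − 0.175683) = 1.77·0.824317 = 1.4590 E

Final: 1.4590 Erlangs


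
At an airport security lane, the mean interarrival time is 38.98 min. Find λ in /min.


λ = 1/(interarrival time) in consistent units.
1 minute = 1 min, so λ = 1/38.98 = 0.02565 per minute

Final: 0.02565 /min


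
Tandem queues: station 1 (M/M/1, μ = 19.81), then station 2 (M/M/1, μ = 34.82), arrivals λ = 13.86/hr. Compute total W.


Each node sees arrival rate λ = 13.86/hr (tandem ⇒ throughput preserved).
W₁ = 1/(μ₁−λ) = 1/(19.81−13.86) = 0.16807 hr
W₂ = 1/(μ₂−λ) = 1/(34.82−13.86) = 0.04771 hr
W_total = W₁ + W₂ = 0.16807 + 0.04771 = 0.21578 hr

Final: 0.21578 hr


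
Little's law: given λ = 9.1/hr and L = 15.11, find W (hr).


W = L/λ = 15.11/9.1 = 1.6604 hr

Final: 1.6604 hr


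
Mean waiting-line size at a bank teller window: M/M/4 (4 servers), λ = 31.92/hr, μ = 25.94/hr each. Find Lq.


a = λ/μ = 1.2305; ρ = a/4 = 0.3076
P₀ = 0.291022
Lq = P₀·a^c·ρ / (c!·(1−ρ)²) = 0.291022·2.29283·0.3076/(24·0.47937)
= 0.01784

Final: 0.01784


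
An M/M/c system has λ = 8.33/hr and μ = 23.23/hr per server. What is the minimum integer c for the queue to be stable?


Stability requires cμ > λ ⇔ c > λ/μ.
λ/μ = 8.33/23.23 = 0.3586
Minimum integer c = ⌊0.3586⌋ + 1 = 1
Check: 1·23.23 = 23.23 > 8.33, while 0·23.23 = 0.00 ≤ 8.33

Final: 1 servers


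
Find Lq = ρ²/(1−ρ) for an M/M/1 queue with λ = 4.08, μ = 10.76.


ρ = 4.08/10.76 = 0.3792
Lq = ρ²/(1−ρ) = 0.1438/0.6208 = 0.2316

Final: 0.2316


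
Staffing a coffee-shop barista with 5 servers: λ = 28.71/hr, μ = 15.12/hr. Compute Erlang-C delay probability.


a = λ/μ = 1.8988; ρ = a/5 = 0.3798
P₀ = 0.148901 (from M/M/c formula)
C(c,a) = [a^c/(c!(1−ρ))]·P₀ = [24.68352/(120·0.6202)]·0.148901
= 0.33164·0.148901 = 0.049382

Final: 0.049382


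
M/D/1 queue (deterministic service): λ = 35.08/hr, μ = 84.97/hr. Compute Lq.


ρ = 35.08/84.97 = 0.4129
M/D/1: Lq = ρ²/(2(1−ρ)) = 0.1704/(2·0.5871) = 0.14515

Final: 0.14515


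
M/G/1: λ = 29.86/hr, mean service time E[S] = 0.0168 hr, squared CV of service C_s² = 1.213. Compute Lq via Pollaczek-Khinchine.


ρ = λ·E[S] = 29.86·0.0168 = 0.5016
Lq = ρ²(1+C_s²)/(2(1−ρ)) = 0.2517·(1+1.213)/(2·0.4984)
= 0.2517·2.2130/0.9967 = 0.55874

Final: 0.55874


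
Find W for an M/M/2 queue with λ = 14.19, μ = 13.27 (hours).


a = 1.0693; ρ = 0.5347; P₀ = 0.303216
Lq = P₀·a^c·ρ/(c!(1−ρ)²) = 0.42805
Wq = Lq/λ = 0.42805/14.19 = 0.03017 hr
W = Wq + 1/μ = 0.03017 + 0.07536 = 0.10552 hr

Final: 0.10552 hr


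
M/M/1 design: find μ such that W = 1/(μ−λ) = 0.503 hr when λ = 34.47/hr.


W = 1/(μ−λ) ⇒ μ − λ = 1/W = 1/0.503 = 1.9881
μ = λ + 1/W = 34.47 + 1.9881 = 36.4581 per hr

Final: 36.4581 /hr


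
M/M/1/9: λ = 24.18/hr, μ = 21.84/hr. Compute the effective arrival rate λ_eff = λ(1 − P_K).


ρ = 1.1071; P_K = (1−ρ)ρ^9/(1−ρ^10) = 0.151536
λ_eff = λ(1 − P_K) = 24.18·(1 − 0.151536) = 24.18·0.848464 = 20.5159 /hr

Final: 20.5159 /hr


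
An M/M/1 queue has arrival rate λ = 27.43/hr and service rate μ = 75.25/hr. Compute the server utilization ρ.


ρ = λ/μ = 27.43/75.25 = 0.3645

Final: 0.3645


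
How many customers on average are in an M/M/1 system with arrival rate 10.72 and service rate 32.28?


ρ = λ/μ = 10.72/32.28 = 0.3321
L = ρ/(1−ρ) = 0.3321/(1 − 0.3321) = 0.3321/0.6679 = 0.4972

Final: 0.4972


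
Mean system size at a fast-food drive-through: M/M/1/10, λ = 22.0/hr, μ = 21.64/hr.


ρ = 22.0/21.64 = 1.0166
L = ρ[1 − (K+1)ρ^K + Kρ^(K+1)] / [(1−ρ)(1−ρ^(K+1))]
Numerator: 1.0166·(1 − 11·1.179381 + 10·1.199001) = 0.017099
Denominator: (-0.01664)·(-0.199001) = 0.003311
L = 0.017099/0.003311 = 5.1649

Final: 5.1649


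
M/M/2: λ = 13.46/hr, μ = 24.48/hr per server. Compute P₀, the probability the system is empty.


a = λ/μ = 13.46/24.48 = 0.5498; ρ = a/c = 0.2749
Σ_{k=0}^{1} a^k/k! (terms k=0..1) = 1.00000 + 0.54984 = 1.54984
Tail: a^2/(2!(1−ρ)) = 0.30232/(2·0.7251) = 0.20847
P₀ = 1/(1.54984 + 0.20847) = 1/1.75831 = 0.568728

Final: 0.568728


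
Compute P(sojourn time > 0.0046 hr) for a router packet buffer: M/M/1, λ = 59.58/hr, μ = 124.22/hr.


W ~ Exponential(μ−λ) for M/M/1.
μ − λ = 124.22 − 59.58 = 64.6400
P(W > t) = e^{−(μ−λ)t} = e^{−0.2973} = 0.742788

Final: 0.742788


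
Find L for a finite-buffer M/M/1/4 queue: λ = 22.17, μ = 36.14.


ρ = 22.17/36.14 = 0.6134
L = ρ[1 − (K+1)ρ^K + Kρ^(K+1)] / [(1−ρ)(1−ρ^(K+1))]
Numerator: 0.6134·(1 − 5·0.141615 + 4·0.086874) = 0.392249
Denominator: (0.3866)·(0.913126) = 0.352971
L = 0.392249/0.352971 = 1.1113

Final: 1.1113


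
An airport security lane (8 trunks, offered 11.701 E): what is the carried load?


B(8,11.701) = 0.411180 (Erlang-B)
Carried load = a(1 − B) = 11.701·(1 − 0.411180) = 11.701·0.588820 = 6.8898 E

Final: 6.8898 Erlangs


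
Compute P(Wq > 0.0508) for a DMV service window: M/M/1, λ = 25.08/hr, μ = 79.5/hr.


ρ = 25.08/79.5 = 0.3155
P(Wq > t) = ρ·e^{−(μ−λ)t} = 0.3155·e^{−2.7645}
= 0.3155·0.063005 = 0.019876

Final: 0.019876


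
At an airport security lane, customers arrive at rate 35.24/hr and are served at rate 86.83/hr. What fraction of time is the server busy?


ρ = λ/μ = 35.24/86.83 = 0.4059

Final: 0.4059


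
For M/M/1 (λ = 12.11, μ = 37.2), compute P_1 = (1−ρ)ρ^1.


ρ = 12.11/37.2 = 0.3255
P_n = (1−ρ)·ρ^n = (1 − 0.3255)·0.3255^1 = 0.6745·0.325538 = 0.219563

Final: 0.219563


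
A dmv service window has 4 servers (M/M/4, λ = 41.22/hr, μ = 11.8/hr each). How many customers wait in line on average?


a = λ/μ = 3.4932; ρ = a/4 = 0.8733
P₀ = 0.014999
Lq = P₀·a^c·ρ / (c!·(1−ρ)²) = 0.014999·148.90316·0.8733/(24·0.01605)
= 5.06308

Final: 5.06308


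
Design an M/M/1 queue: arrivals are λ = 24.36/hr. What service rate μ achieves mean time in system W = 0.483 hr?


W = 1/(μ−λ) ⇒ μ − λ = 1/W = 1/0.483 = 2.0704
μ = λ + 1/W = 24.36 + 2.0704 = 26.4304 per hr

Final: 26.4304 /hr


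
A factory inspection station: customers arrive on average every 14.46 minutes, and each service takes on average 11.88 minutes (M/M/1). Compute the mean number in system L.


λ = 60/14.46 = 4.1494 /hr
μ = 60/11.88 = 5.0505 /hr
ρ = λ/μ = 4.1494/5.0505 = 0.8216
L = ρ/(1−ρ) = 0.8216/0.1784 = 4.6047

Final: 4.6047


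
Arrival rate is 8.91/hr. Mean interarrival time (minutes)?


Mean interarrival time = 1/λ = 1/8.91 hour = 0.11223 hour
In minutes: 0.11223 × 60 = 6.7340 min

Final: 6.7340 min


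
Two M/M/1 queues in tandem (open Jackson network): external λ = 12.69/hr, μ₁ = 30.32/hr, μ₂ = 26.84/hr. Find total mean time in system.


Each node sees arrival rate λ = 12.69/hr (tandem ⇒ throughput preserved).
W₁ = 1/(μ₁−λ) = 1/(30.32−12.69) = 0.05672 hr
W₂ = 1/(μ₂−λ) = 1/(26.84−12.69) = 0.07067 hr
W_total = W₁ + W₂ = 0.05672 + 0.07067 = 0.12739 hr

Final: 0.12739 hr


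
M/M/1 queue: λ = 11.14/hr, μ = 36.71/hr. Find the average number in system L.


ρ = λ/μ = 11.14/36.71 = 0.3035
L = ρ/(1−ρ) = 0.3035/(1 − 0.3035) = 0.3035/0.6965 = 0.4357

Final: 0.4357


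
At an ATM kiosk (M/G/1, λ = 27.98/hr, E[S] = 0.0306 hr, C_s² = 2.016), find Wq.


ρ = λ·E[S] = 27.98·0.0306 = 0.8562
E[S²] = E[S]²(1+C_s²) = 0.0306²·(1+2.016) = 0.002824
Wq = λ·E[S²]/(2(1−ρ)) = 27.98·0.002824/(2·0.1438) = 0.27472 hr

Final: 0.27472 hr
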